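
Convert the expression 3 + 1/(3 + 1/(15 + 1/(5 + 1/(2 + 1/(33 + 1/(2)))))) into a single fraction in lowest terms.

115651/34770

Starting at the tail and folding back:
Start with 2.
33 + 1/(2/1) = 33 + 1/2 = 67/2
2 + 1/(67/2) = 2 + 2/67 = 136/67
5 + 1/(136/67) = 5 + 67/136 = 747/136
15 + 1/(747/136) = 15 + 136/747 = 11341/747
3 + 1/(11341/747) = 3 + 747/11341 = 34770/11341
3 + 1/(34770/11341) = 3 + 11341/34770 = 115651/34770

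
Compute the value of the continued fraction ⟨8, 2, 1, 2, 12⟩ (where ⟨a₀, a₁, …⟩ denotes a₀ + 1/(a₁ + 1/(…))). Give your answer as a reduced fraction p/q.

Start with 12.
2 + 1/(12/1) = 2 + 1/12 = 25/12
1 + 1/(25/12) = 1 + 12/25 = 37/25
2 + 1/(37/25) = 2 + 25/37 = 99/37
8 + 1/(99/37) = 8 + 37/99 = 829/99

829/99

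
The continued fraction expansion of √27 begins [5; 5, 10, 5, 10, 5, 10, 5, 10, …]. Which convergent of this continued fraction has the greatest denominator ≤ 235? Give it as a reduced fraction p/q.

265/51

a_0 = 5: 5/1  (≤ bound)
a_1 = 5: 26/5  (≤ bound)
a_2 = 10: 265/51  (≤ bound)
a_3 = 5: 1351/260  (> 235, stop)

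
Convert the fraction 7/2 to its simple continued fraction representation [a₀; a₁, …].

[3; 2]

Repeatedly divide and take the remainder:
⌊7/2⌋ = 3, remainder 1
⌊2/1⌋ = 2, remainder 0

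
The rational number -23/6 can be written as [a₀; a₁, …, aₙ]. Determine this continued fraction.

⌊-23/6⌋ = -4, remainder 1
⌊6/1⌋ = 6, remainder 0

[-4; 6]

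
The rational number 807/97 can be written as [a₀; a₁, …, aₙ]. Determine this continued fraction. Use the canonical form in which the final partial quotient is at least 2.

807 ÷ 97 → quotient 8, remainder 31
97 ÷ 31 → quotient 3, remainder 4
31 ÷ 4 → quotient 7, remainder 3
4 ÷ 3 → quotient 1, remainder 1
3 ÷ 1 → quotient 3, remainder 0

[8; 3, 7, 1, 3]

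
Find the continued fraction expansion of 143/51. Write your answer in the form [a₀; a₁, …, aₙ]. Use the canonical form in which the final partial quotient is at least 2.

[2; 1, 4, 10]

Apply division with remainder until the remainder is 0:
143 = 2·51 + 41, so a_0 = 2
51 = 1·41 + 10, so a_1 = 1
41 = 4·10 + 1, so a_2 = 4
10 = 10·1 + 0, so a_3 = 10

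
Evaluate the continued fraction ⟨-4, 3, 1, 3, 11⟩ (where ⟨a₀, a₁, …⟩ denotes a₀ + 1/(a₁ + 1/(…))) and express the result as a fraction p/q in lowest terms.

Starting at the tail and folding back:
Start with 11.
3 + 1/(11/1) = 3 + 1/11 = 34/11
1 + 1/(34/11) = 1 + 11/34 = 45/34
3 + 1/(45/34) = 3 + 34/45 = 169/45
-4 + 1/(169/45) = -4 + 45/169 = -631/169

-631/169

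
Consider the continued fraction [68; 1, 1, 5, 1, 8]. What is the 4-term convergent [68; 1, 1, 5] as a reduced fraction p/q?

754/11

Start with 5.
1 + 1/(5/1) = 1 + 1/5 = 6/5
1 + 1/(6/5) = 1 + 5/6 = 11/6
68 + 1/(11/6) = 68 + 6/11 = 754/11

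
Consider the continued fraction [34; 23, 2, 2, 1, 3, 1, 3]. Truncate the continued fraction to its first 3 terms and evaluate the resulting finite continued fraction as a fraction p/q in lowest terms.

1600/47

a_0 = 34: 34/1
a_1 = 23: 783/23
a_2 = 2: 1600/47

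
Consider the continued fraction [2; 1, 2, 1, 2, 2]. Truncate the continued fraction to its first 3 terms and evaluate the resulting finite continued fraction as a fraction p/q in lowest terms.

Start with 2.
1 + 1/(2/1) = 1 + 1/2 = 3/2
2 + 1/(3/2) = 2 + 2/3 = 8/3

8/3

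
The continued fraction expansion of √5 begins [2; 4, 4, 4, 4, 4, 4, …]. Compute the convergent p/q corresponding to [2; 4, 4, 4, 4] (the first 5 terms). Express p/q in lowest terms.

Compute successive convergents:
a_0 = 2: 2/1
a_1 = 4: 9/4
a_2 = 4: 38/17
a_3 = 4: 161/72
a_4 = 4: 682/305

682/305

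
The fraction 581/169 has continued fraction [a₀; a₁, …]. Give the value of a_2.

⌊581/169⌋ = 3, remainder 74
⌊169/74⌋ = 2, remainder 21
⌊74/21⌋ = 3, remainder 11

3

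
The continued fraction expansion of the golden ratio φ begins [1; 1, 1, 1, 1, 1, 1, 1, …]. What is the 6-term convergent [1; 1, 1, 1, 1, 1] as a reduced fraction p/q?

Start with 1.
1 + 1/(1/1) = 1 + 1/1 = 2/1
1 + 1/(2/1) = 1 + 1/2 = 3/2
1 + 1/(3/2) = 1 + 2/3 = 5/3
1 + 1/(5/3) = 1 + 3/5 = 8/5
1 + 1/(8/5) = 1 + 5/8 = 13/8

13/8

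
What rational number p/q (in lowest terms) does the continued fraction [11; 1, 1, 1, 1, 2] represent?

151/13

Start with 2.
1 + 1/(2/1) = 1 + 1/2 = 3/2
1 + 1/(3/2) = 1 + 2/3 = 5/3
1 + 1/(5/3) = 1 + 3/5 = 8/5
1 + 1/(8/5) = 1 + 5/8 = 13/8
11 + 1/(13/8) = 11 + 8/13 = 151/13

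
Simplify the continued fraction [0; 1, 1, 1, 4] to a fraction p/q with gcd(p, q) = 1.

Collapse the nested fraction from the inside out:
Start with 4.
1 + 1/(4/1) = 1 + 1/4 = 5/4
1 + 1/(5/4) = 1 + 4/5 = 9/5
1 + 1/(9/5) = 1 + 5/9 = 14/9
0 + 1/(14/9) = 0 + 9/14 = 9/14

9/14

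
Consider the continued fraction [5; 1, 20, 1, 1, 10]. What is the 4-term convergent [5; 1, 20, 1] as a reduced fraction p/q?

a_0 = 5: 5/1
a_1 = 1: 6/1
a_2 = 20: 125/21
a_3 = 1: 131/22

131/22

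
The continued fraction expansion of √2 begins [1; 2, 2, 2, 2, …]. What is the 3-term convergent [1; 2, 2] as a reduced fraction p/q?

a_0 = 1: 1/1
a_1 = 2: 3/2
a_2 = 2: 7/5

7/5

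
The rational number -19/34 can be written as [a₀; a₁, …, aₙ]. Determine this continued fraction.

-19 ÷ 34 → quotient -1, remainder 15
34 ÷ 15 → quotient 2, remainder 4
15 ÷ 4 → quotient 3, remainder 3
4 ÷ 3 → quotient 1, remainder 1
3 ÷ 1 → quotient 3, remainder 0

[-1; 2, 3, 1, 3]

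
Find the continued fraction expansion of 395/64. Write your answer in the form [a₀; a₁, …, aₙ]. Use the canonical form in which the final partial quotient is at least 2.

395 = 6·64 + 11, so a_0 = 6
64 = 5·11 + 9, so a_1 = 5
11 = 1·9 + 2, so a_2 = 1
9 = 4·2 + 1, so a_3 = 4
2 = 2·1 + 0, so a_4 = 2

[6; 5, 1, 4, 2]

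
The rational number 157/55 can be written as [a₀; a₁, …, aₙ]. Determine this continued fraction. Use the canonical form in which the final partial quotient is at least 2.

[2; 1, 5, 1, 7]

157 ÷ 55 → quotient 2, remainder 47
55 ÷ 47 → quotient 1, remainder 8
47 ÷ 8 → quotient 5, remainder 7
8 ÷ 7 → quotient 1, remainder 1
7 ÷ 1 → quotient 7, remainder 0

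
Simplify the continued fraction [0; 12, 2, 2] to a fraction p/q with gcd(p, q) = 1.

Start with 2.
2 + 1/(2/1) = 2 + 1/2 = 5/2
12 + 1/(5/2) = 12 + 2/5 = 62/5
0 + 1/(62/5) = 0 + 5/62 = 5/62

5/62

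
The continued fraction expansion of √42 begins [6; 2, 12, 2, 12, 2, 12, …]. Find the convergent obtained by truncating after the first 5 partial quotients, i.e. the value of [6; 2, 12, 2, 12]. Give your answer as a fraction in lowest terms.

4206/649

Use the convergent recurrence hₖ = aₖ·hₖ₋₁ + hₖ₋₂ (and likewise for the denominators kₖ):
a_0 = 6: 6/1
a_1 = 2: 13/2
a_2 = 12: 162/25
a_3 = 2: 337/52
a_4 = 12: 4206/649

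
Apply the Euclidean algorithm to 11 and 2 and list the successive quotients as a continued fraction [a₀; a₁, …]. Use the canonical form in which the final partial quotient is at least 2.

[5; 2]

Repeatedly divide and take the remainder:
11 ÷ 2 → quotient 5, remainder 1
2 ÷ 1 → quotient 2, remainder 0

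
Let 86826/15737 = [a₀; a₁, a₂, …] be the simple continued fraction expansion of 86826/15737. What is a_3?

86826 ÷ 15737 → quotient 5, remainder 8141
15737 ÷ 8141 → quotient 1, remainder 7596
8141 ÷ 7596 → quotient 1, remainder 545
7596 ÷ 545 → quotient 13, remainder 511

13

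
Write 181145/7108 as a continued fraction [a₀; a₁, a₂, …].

[25; 2, 15, 1, 4, 14, 3]

181145 = 25·7108 + 3445, so a_0 = 25
7108 = 2·3445 + 218, so a_1 = 2
3445 = 15·218 + 175, so a_2 = 15
218 = 1·175 + 43, so a_3 = 1
175 = 4·43 + 3, so a_4 = 4
43 = 14·3 + 1, so a_5 = 14
3 = 3·1 + 0, so a_6 = 3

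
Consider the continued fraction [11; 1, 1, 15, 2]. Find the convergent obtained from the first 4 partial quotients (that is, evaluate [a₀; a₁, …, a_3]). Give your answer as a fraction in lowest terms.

Build up convergents one term at a time:
a_0 = 11: 11/1
a_1 = 1: 12/1
a_2 = 1: 23/2
a_3 = 15: 357/31

357/31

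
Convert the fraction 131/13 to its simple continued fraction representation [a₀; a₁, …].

[10; 13]

131 = 10·13 + 1, so a_0 = 10
13 = 13·1 + 0, so a_1 = 13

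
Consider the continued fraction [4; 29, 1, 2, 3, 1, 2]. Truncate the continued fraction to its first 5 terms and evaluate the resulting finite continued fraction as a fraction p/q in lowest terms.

1198/297

a_0 = 4: 4/1
a_1 = 29: 117/29
a_2 = 1: 121/30
a_3 = 2: 359/89
a_4 = 3: 1198/297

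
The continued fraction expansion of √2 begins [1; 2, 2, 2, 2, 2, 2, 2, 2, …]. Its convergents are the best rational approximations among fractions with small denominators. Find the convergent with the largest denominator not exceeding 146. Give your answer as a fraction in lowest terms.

99/70

a_0 = 1: 1/1  (≤ bound)
a_1 = 2: 3/2  (≤ bound)
a_2 = 2: 7/5  (≤ bound)
a_3 = 2: 17/12  (≤ bound)
a_4 = 2: 41/29  (≤ bound)
a_5 = 2: 99/70  (≤ bound)
a_6 = 2: 239/169  (> 146, stop)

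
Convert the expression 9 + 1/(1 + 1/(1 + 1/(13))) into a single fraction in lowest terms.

257/27

Work from the innermost term outward:
Start with 13.
1 + 1/(13/1) = 1 + 1/13 = 14/13
1 + 1/(14/13) = 1 + 13/14 = 27/14
9 + 1/(27/14) = 9 + 14/27 = 257/27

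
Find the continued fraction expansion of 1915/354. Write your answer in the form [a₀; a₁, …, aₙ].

1915 = 5·354 + 145, so a_0 = 5
354 = 2·145 + 64, so a_1 = 2
145 = 2·64 + 17, so a_2 = 2
64 = 3·17 + 13, so a_3 = 3
17 = 1·13 + 4, so a_4 = 1
13 = 3·4 + 1, so a_5 = 3
4 = 4·1 + 0, so a_6 = 4

[5; 2, 2, 3, 1, 3, 4]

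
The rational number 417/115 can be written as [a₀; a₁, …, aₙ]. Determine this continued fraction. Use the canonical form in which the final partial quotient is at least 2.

417 ÷ 115 → quotient 3, remainder 72
115 ÷ 72 → quotient 1, remainder 43
72 ÷ 43 → quotient 1, remainder 29
43 ÷ 29 → quotient 1, remainder 14
29 ÷ 14 → quotient 2, remainder 1
14 ÷ 1 → quotient 14, remainder 0

[3; 1, 1, 1, 2, 14]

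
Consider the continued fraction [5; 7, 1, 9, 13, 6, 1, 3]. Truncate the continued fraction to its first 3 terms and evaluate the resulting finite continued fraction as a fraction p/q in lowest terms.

41/8

Start with 1.
7 + 1/(1/1) = 7 + 1/1 = 8/1
5 + 1/(8/1) = 5 + 1/8 = 41/8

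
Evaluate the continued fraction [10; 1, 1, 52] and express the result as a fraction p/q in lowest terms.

a_0 = 10: 10/1
a_1 = 1: 11/1
a_2 = 1: 21/2
a_3 = 52: 1103/105

1103/105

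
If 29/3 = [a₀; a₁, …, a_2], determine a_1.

1

29 = 9·3 + 2, so a_0 = 9
3 = 1·2 + 1, so a_1 = 1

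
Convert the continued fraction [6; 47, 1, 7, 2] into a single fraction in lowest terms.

4901/814

Start with 2.
7 + 1/(2/1) = 7 + 1/2 = 15/2
1 + 1/(15/2) = 1 + 2/15 = 17/15
47 + 1/(17/15) = 47 + 15/17 = 814/17
6 + 1/(814/17) = 6 + 17/814 = 4901/814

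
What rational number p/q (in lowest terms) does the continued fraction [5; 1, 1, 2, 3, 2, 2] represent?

Start with 2.
2 + 1/(2/1) = 2 + 1/2 = 5/2
3 + 1/(5/2) = 3 + 2/5 = 17/5
2 + 1/(17/5) = 2 + 5/17 = 39/17
1 + 1/(39/17) = 1 + 17/39 = 56/39
1 + 1/(56/39) = 1 + 39/56 = 95/56
5 + 1/(95/56) = 5 + 56/95 = 531/95

531/95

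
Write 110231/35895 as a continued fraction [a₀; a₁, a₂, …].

[3; 14, 10, 6, 1, 35]

Apply division with remainder until the remainder is 0:
⌊110231/35895⌋ = 3, remainder 2546
⌊35895/2546⌋ = 14, remainder 251
⌊2546/251⌋ = 10, remainder 36
⌊251/36⌋ = 6, remainder 35
⌊36/35⌋ = 1, remainder 1
⌊35/1⌋ = 35, remainder 0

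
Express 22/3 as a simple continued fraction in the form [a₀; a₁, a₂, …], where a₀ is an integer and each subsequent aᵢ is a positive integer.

⌊22/3⌋ = 7, remainder 1
⌊3/1⌋ = 3, remainder 0

[7; 3]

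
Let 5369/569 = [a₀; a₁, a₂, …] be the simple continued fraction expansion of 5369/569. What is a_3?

Run the Euclidean algorithm, recording each quotient:
5369 = 9·569 + 248, so a_0 = 9
569 = 2·248 + 73, so a_1 = 2
248 = 3·73 + 29, so a_2 = 3
73 = 2·29 + 15, so a_3 = 2

2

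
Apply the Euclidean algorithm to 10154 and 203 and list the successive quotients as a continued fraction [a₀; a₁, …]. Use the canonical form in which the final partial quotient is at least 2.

Repeatedly divide and take the remainder:
10154 ÷ 203 → quotient 50, remainder 4
203 ÷ 4 → quotient 50, remainder 3
4 ÷ 3 → quotient 1, remainder 1
3 ÷ 1 → quotient 3, remainder 0

[50; 50, 1, 3]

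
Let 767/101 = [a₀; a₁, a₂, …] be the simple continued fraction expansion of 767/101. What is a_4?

767 ÷ 101 → quotient 7, remainder 60
101 ÷ 60 → quotient 1, remainder 41
60 ÷ 41 → quotient 1, remainder 19
41 ÷ 19 → quotient 2, remainder 3
19 ÷ 3 → quotient 6, remainder 1

6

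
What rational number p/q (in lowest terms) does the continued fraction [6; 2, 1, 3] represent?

a_0 = 6: 6/1
a_1 = 2: 13/2
a_2 = 1: 19/3
a_3 = 3: 70/11

70/11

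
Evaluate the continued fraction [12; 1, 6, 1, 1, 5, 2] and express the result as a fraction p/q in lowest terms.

2329/181

Use the convergent recurrence hₖ = aₖ·hₖ₋₁ + hₖ₋₂ (and likewise for the denominators kₖ):
a_0 = 12: 12/1
a_1 = 1: 13/1
a_2 = 6: 90/7
a_3 = 1: 103/8
a_4 = 1: 193/15
a_5 = 5: 1068/83
a_6 = 2: 2329/181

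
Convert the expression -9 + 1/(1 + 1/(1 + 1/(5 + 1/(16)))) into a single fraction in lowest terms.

a_0 = -9: -9/1
a_1 = 1: -8/1
a_2 = 1: -17/2
a_3 = 5: -93/11
a_4 = 16: -1505/178

-1505/178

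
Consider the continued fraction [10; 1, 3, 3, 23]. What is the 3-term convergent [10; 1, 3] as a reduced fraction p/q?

Use the convergent recurrence hₖ = aₖ·hₖ₋₁ + hₖ₋₂ (and likewise for the denominators kₖ):
a_0 = 10: 10/1
a_1 = 1: 11/1
a_2 = 3: 43/4

43/4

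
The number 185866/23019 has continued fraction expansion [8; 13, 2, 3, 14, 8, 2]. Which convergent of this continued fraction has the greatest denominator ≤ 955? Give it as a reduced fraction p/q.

759/94

a_0 = 8: 8/1  (≤ bound)
a_1 = 13: 105/13  (≤ bound)
a_2 = 2: 218/27  (≤ bound)
a_3 = 3: 759/94  (≤ bound)
a_4 = 14: 10844/1343  (> 955, stop)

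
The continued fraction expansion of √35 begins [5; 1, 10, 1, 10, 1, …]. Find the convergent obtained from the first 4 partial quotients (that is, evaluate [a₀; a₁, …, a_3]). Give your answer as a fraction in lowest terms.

Compute successive convergents:
a_0 = 5: 5/1
a_1 = 1: 6/1
a_2 = 10: 65/11
a_3 = 1: 71/12

71/12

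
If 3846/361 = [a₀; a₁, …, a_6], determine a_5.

3846 = 10·361 + 236, so a_0 = 10
361 = 1·236 + 125, so a_1 = 1
236 = 1·125 + 111, so a_2 = 1
125 = 1·111 + 14, so a_3 = 1
111 = 7·14 + 13, so a_4 = 7
14 = 1·13 + 1, so a_5 = 1

1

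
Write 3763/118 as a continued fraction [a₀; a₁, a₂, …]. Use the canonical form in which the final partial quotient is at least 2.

3763 ÷ 118 → quotient 31, remainder 105
118 ÷ 105 → quotient 1, remainder 13
105 ÷ 13 → quotient 8, remainder 1
13 ÷ 1 → quotient 13, remainder 0

[31; 1, 8, 13]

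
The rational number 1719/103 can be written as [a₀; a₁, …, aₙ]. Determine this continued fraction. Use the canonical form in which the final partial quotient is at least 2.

[16; 1, 2, 4, 1, 1, 3]

⌊1719/103⌋ = 16, remainder 71
⌊103/71⌋ = 1, remainder 32
⌊71/32⌋ = 2, remainder 7
⌊32/7⌋ = 4, remainder 4
⌊7/4⌋ = 1, remainder 3
⌊4/3⌋ = 1, remainder 1
⌊3/1⌋ = 3, remainder 0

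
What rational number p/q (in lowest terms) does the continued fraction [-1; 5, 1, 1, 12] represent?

-113/138

Use the convergent recurrence hₖ = aₖ·hₖ₋₁ + hₖ₋₂ (and likewise for the denominators kₖ):
a_0 = -1: -1/1
a_1 = 5: -4/5
a_2 = 1: -5/6
a_3 = 1: -9/11
a_4 = 12: -113/138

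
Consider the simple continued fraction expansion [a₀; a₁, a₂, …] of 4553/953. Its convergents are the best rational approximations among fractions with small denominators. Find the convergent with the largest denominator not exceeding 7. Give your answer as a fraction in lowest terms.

List convergents until the denominator exceeds the bound:
a_0 = 4: 4/1  (≤ bound)
a_1 = 1: 5/1  (≤ bound)
a_2 = 3: 19/4  (≤ bound)
a_3 = 2: 43/9  (> 7, stop)

19/4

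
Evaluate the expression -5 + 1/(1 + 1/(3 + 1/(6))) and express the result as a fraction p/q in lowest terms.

-106/25

Start with 6.
3 + 1/(6/1) = 3 + 1/6 = 19/6
1 + 1/(19/6) = 1 + 6/19 = 25/19
-5 + 1/(25/19) = -5 + 19/25 = -106/25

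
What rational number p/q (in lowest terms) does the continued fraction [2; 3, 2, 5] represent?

a_0 = 2: 2/1
a_1 = 3: 7/3
a_2 = 2: 16/7
a_3 = 5: 87/38

87/38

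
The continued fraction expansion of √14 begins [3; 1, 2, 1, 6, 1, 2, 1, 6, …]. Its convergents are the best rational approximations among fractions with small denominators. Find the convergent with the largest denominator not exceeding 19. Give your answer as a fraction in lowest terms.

a_0 = 3: 3/1  (≤ bound)
a_1 = 1: 4/1  (≤ bound)
a_2 = 2: 11/3  (≤ bound)
a_3 = 1: 15/4  (≤ bound)
a_4 = 6: 101/27  (> 19, stop)

15/4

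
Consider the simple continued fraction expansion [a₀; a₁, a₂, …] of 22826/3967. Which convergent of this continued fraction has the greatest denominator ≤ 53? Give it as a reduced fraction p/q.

23/4

List convergents until the denominator exceeds the bound:
a_0 = 5: 5/1  (≤ bound)
a_1 = 1: 6/1  (≤ bound)
a_2 = 3: 23/4  (≤ bound)
a_3 = 15: 351/61  (> 53, stop)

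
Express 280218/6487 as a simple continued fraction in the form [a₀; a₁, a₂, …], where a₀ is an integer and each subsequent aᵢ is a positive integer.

[43; 5, 12, 1, 1, 12, 4]

Run the Euclidean algorithm, recording each quotient:
280218 ÷ 6487 → quotient 43, remainder 1277
6487 ÷ 1277 → quotient 5, remainder 102
1277 ÷ 102 → quotient 12, remainder 53
102 ÷ 53 → quotient 1, remainder 49
53 ÷ 49 → quotient 1, remainder 4
49 ÷ 4 → quotient 12, remainder 1
4 ÷ 1 → quotient 4, remainder 0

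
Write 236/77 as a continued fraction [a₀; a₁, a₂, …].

[3; 15, 2, 2]

Run the Euclidean algorithm, recording each quotient:
236 ÷ 77 → quotient 3, remainder 5
77 ÷ 5 → quotient 15, remainder 2
5 ÷ 2 → quotient 2, remainder 1
2 ÷ 1 → quotient 2, remainder 0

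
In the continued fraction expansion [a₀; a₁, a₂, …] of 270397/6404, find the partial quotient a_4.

1

270397 ÷ 6404 → quotient 42, remainder 1429
6404 ÷ 1429 → quotient 4, remainder 688
1429 ÷ 688 → quotient 2, remainder 53
688 ÷ 53 → quotient 12, remainder 52
53 ÷ 52 → quotient 1, remainder 1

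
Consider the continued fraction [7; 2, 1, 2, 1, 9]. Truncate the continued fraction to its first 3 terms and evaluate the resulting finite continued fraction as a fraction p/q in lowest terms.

Start with 1.
2 + 1/(1/1) = 2 + 1/1 = 3/1
7 + 1/(3/1) = 7 + 1/3 = 22/3

22/3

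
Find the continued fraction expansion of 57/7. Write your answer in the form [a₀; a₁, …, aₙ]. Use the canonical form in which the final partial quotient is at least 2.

57 ÷ 7 → quotient 8, remainder 1
7 ÷ 1 → quotient 7, remainder 0

[8; 7]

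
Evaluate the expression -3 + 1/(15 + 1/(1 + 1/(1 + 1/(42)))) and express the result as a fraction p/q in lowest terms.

-3869/1318

Start with 42.
1 + 1/(42/1) = 1 + 1/42 = 43/42
1 + 1/(43/42) = 1 + 42/43 = 85/43
15 + 1/(85/43) = 15 + 43/85 = 1318/85
-3 + 1/(1318/85) = -3 + 85/1318 = -3869/1318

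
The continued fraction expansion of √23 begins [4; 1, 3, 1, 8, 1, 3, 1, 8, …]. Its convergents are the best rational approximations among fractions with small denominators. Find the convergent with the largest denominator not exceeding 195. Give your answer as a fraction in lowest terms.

a_0 = 4: 4/1  (≤ bound)
a_1 = 1: 5/1  (≤ bound)
a_2 = 3: 19/4  (≤ bound)
a_3 = 1: 24/5  (≤ bound)
a_4 = 8: 211/44  (≤ bound)
a_5 = 1: 235/49  (≤ bound)
a_6 = 3: 916/191  (≤ bound)
a_7 = 1: 1151/240  (> 195, stop)

916/191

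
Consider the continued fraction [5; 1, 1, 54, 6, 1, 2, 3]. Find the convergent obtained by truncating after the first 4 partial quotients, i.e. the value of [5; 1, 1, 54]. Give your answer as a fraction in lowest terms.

a_0 = 5: 5/1
a_1 = 1: 6/1
a_2 = 1: 11/2
a_3 = 54: 600/109

600/109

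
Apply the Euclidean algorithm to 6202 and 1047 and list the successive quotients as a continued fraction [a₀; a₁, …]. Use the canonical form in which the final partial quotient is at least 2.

Apply division with remainder until the remainder is 0:
6202 = 5·1047 + 967, so a_0 = 5
1047 = 1·967 + 80, so a_1 = 1
967 = 12·80 + 7, so a_2 = 12
80 = 11·7 + 3, so a_3 = 11
7 = 2·3 + 1, so a_4 = 2
3 = 3·1 + 0, so a_5 = 3

[5; 1, 12, 11, 2, 3]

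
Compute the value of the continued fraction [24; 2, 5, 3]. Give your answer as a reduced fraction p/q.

856/35

Start with 3.
5 + 1/(3/1) = 5 + 1/3 = 16/3
2 + 1/(16/3) = 2 + 3/16 = 35/16
24 + 1/(35/16) = 24 + 16/35 = 856/35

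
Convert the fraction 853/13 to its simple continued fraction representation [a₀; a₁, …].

[65; 1, 1, 1, 1, 2]

Run the Euclidean algorithm, recording each quotient:
853 ÷ 13 → quotient 65, remainder 8
13 ÷ 8 → quotient 1, remainder 5
8 ÷ 5 → quotient 1, remainder 3
5 ÷ 3 → quotient 1, remainder 2
3 ÷ 2 → quotient 1, remainder 1
2 ÷ 1 → quotient 2, remainder 0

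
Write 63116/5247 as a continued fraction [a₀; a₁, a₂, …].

Repeatedly divide and take the remainder:
⌊63116/5247⌋ = 12, remainder 152
⌊5247/152⌋ = 34, remainder 79
⌊152/79⌋ = 1, remainder 73
⌊79/73⌋ = 1, remainder 6
⌊73/6⌋ = 12, remainder 1
⌊6/1⌋ = 6, remainder 0

[12; 34, 1, 1, 12, 6]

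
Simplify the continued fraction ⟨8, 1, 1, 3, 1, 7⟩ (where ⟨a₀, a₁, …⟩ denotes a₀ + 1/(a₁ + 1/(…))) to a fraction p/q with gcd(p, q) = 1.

Collapse the nested fraction from the inside out:
Start with 7.
1 + 1/(7/1) = 1 + 1/7 = 8/7
3 + 1/(8/7) = 3 + 7/8 = 31/8
1 + 1/(31/8) = 1 + 8/31 = 39/31
1 + 1/(39/31) = 1 + 31/39 = 70/39
8 + 1/(70/39) = 8 + 39/70 = 599/70

599/70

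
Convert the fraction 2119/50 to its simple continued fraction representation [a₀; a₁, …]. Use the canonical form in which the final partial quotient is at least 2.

⌊2119/50⌋ = 42, remainder 19
⌊50/19⌋ = 2, remainder 12
⌊19/12⌋ = 1, remainder 7
⌊12/7⌋ = 1, remainder 5
⌊7/5⌋ = 1, remainder 2
⌊5/2⌋ = 2, remainder 1
⌊2/1⌋ = 2, remainder 0

[42; 2, 1, 1, 1, 2, 2]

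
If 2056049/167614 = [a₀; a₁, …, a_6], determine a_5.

10

2056049 = 12·167614 + 44681, so a_0 = 12
167614 = 3·44681 + 33571, so a_1 = 3
44681 = 1·33571 + 11110, so a_2 = 1
33571 = 3·11110 + 241, so a_3 = 3
11110 = 46·241 + 24, so a_4 = 46
241 = 10·24 + 1, so a_5 = 10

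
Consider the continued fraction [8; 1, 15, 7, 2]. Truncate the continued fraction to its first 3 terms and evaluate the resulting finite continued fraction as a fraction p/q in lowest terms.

143/16

Use the convergent recurrence hₖ = aₖ·hₖ₋₁ + hₖ₋₂ (and likewise for the denominators kₖ):
a_0 = 8: 8/1
a_1 = 1: 9/1
a_2 = 15: 143/16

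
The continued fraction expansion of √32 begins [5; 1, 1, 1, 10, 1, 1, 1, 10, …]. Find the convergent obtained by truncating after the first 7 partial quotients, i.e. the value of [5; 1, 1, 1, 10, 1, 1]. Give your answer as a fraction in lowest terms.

379/67

Build up convergents one term at a time:
a_0 = 5: 5/1
a_1 = 1: 6/1
a_2 = 1: 11/2
a_3 = 1: 17/3
a_4 = 10: 181/32
a_5 = 1: 198/35
a_6 = 1: 379/67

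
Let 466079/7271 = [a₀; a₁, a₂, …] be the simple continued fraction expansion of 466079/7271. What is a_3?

466079 = 64·7271 + 735, so a_0 = 64
7271 = 9·735 + 656, so a_1 = 9
735 = 1·656 + 79, so a_2 = 1
656 = 8·79 + 24, so a_3 = 8

8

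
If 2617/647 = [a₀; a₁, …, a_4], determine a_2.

Apply division with remainder until the remainder is 0:
2617 ÷ 647 → quotient 4, remainder 29
647 ÷ 29 → quotient 22, remainder 9
29 ÷ 9 → quotient 3, remainder 2

3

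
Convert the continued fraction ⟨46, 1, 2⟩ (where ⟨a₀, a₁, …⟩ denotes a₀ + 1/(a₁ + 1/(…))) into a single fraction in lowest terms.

140/3

Use the convergent recurrence hₖ = aₖ·hₖ₋₁ + hₖ₋₂ (and likewise for the denominators kₖ):
a_0 = 46: 46/1
a_1 = 1: 47/1
a_2 = 2: 140/3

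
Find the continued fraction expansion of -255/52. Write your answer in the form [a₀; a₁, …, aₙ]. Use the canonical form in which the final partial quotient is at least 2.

[-5; 10, 2, 2]

Run the Euclidean algorithm, recording each quotient:
-255 = -5·52 + 5, so a_0 = -5
52 = 10·5 + 2, so a_1 = 10
5 = 2·2 + 1, so a_2 = 2
2 = 2·1 + 0, so a_3 = 2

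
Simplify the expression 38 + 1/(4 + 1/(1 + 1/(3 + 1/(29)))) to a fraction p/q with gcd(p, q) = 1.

21245/556

Work from the innermost term outward:
Start with 29.
3 + 1/(29/1) = 3 + 1/29 = 88/29
1 + 1/(88/29) = 1 + 29/88 = 117/88
4 + 1/(117/88) = 4 + 88/117 = 556/117
38 + 1/(556/117) = 38 + 117/556 = 21245/556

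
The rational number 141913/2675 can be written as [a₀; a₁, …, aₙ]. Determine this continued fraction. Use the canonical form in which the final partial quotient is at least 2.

141913 = 53·2675 + 138, so a_0 = 53
2675 = 19·138 + 53, so a_1 = 19
138 = 2·53 + 32, so a_2 = 2
53 = 1·32 + 21, so a_3 = 1
32 = 1·21 + 11, so a_4 = 1
21 = 1·11 + 10, so a_5 = 1
11 = 1·10 + 1, so a_6 = 1
10 = 10·1 + 0, so a_7 = 10

[53; 19, 2, 1, 1, 1, 1, 10]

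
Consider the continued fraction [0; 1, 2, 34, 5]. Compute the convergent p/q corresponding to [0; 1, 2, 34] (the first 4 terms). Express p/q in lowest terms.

Compute successive convergents:
a_0 = 0: 0/1
a_1 = 1: 1/1
a_2 = 2: 2/3
a_3 = 34: 69/103

69/103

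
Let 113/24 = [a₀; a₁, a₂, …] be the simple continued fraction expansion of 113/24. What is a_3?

2

113 = 4·24 + 17, so a_0 = 4
24 = 1·17 + 7, so a_1 = 1
17 = 2·7 + 3, so a_2 = 2
7 = 2·3 + 1, so a_3 = 2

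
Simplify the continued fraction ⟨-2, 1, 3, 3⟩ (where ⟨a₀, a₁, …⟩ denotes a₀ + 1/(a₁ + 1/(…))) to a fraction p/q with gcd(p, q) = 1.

-16/13

Compute successive convergents:
a_0 = -2: -2/1
a_1 = 1: -1/1
a_2 = 3: -5/4
a_3 = 3: -16/13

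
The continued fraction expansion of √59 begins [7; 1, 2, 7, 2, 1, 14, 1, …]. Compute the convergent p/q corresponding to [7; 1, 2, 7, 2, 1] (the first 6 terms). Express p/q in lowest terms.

530/69

Starting at the tail and folding back:
Start with 1.
2 + 1/(1/1) = 2 + 1/1 = 3/1
7 + 1/(3/1) = 7 + 1/3 = 22/3
2 + 1/(22/3) = 2 + 3/22 = 47/22
1 + 1/(47/22) = 1 + 22/47 = 69/47
7 + 1/(69/47) = 7 + 47/69 = 530/69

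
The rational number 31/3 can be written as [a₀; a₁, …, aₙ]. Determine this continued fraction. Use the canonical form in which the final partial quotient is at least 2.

Run the Euclidean algorithm, recording each quotient:
⌊31/3⌋ = 10, remainder 1
⌊3/1⌋ = 3, remainder 0

[10; 3]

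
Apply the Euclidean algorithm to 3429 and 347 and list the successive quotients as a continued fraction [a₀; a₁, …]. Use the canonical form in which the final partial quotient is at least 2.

Repeatedly divide and take the remainder:
3429 ÷ 347 → quotient 9, remainder 306
347 ÷ 306 → quotient 1, remainder 41
306 ÷ 41 → quotient 7, remainder 19
41 ÷ 19 → quotient 2, remainder 3
19 ÷ 3 → quotient 6, remainder 1
3 ÷ 1 → quotient 3, remainder 0

[9; 1, 7, 2, 6, 3]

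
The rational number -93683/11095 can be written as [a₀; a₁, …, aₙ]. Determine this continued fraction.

Apply division with remainder until the remainder is 0:
-93683 ÷ 11095 → quotient -9, remainder 6172
11095 ÷ 6172 → quotient 1, remainder 4923
6172 ÷ 4923 → quotient 1, remainder 1249
4923 ÷ 1249 → quotient 3, remainder 1176
1249 ÷ 1176 → quotient 1, remainder 73
1176 ÷ 73 → quotient 16, remainder 8
73 ÷ 8 → quotient 9, remainder 1
8 ÷ 1 → quotient 8, remainder 0

[-9; 1, 1, 3, 1, 16, 9, 8]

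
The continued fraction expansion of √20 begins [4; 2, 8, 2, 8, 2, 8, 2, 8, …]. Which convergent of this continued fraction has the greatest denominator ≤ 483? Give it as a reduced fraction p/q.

a_0 = 4: 4/1  (≤ bound)
a_1 = 2: 9/2  (≤ bound)
a_2 = 8: 76/17  (≤ bound)
a_3 = 2: 161/36  (≤ bound)
a_4 = 8: 1364/305  (≤ bound)
a_5 = 2: 2889/646  (> 483, stop)

1364/305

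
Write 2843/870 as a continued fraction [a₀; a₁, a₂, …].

2843 ÷ 870 → quotient 3, remainder 233
870 ÷ 233 → quotient 3, remainder 171
233 ÷ 171 → quotient 1, remainder 62
171 ÷ 62 → quotient 2, remainder 47
62 ÷ 47 → quotient 1, remainder 15
47 ÷ 15 → quotient 3, remainder 2
15 ÷ 2 → quotient 7, remainder 1
2 ÷ 1 → quotient 2, remainder 0

[3; 3, 1, 2, 1, 3, 7, 2]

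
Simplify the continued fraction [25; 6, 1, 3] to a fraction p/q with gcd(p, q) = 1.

679/27

a_0 = 25: 25/1
a_1 = 6: 151/6
a_2 = 1: 176/7
a_3 = 3: 679/27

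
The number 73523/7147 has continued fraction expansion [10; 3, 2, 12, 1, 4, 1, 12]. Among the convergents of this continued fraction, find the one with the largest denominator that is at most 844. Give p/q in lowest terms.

5730/557

a_0 = 10: 10/1  (≤ bound)
a_1 = 3: 31/3  (≤ bound)
a_2 = 2: 72/7  (≤ bound)
a_3 = 12: 895/87  (≤ bound)
a_4 = 1: 967/94  (≤ bound)
a_5 = 4: 4763/463  (≤ bound)
a_6 = 1: 5730/557  (≤ bound)
a_7 = 12: 73523/7147  (> 844, stop)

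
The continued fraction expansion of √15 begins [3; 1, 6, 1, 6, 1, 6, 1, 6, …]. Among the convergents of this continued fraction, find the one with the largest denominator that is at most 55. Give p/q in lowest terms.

a_0 = 3: 3/1  (≤ bound)
a_1 = 1: 4/1  (≤ bound)
a_2 = 6: 27/7  (≤ bound)
a_3 = 1: 31/8  (≤ bound)
a_4 = 6: 213/55  (≤ bound)
a_5 = 1: 244/63  (> 55, stop)

213/55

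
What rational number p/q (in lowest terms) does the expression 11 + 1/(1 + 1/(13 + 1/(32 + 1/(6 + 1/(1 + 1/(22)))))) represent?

860801/72162

Start with 22.
1 + 1/(22/1) = 1 + 1/22 = 23/22
6 + 1/(23/22) = 6 + 22/23 = 160/23
32 + 1/(160/23) = 32 + 23/160 = 5143/160
13 + 1/(5143/160) = 13 + 160/5143 = 67019/5143
1 + 1/(67019/5143) = 1 + 5143/67019 = 72162/67019
11 + 1/(72162/67019) = 11 + 67019/72162 = 860801/72162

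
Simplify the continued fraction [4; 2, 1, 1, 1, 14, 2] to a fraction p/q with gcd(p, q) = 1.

1059/242

Start with 2.
14 + 1/(2/1) = 14 + 1/2 = 29/2
1 + 1/(29/2) = 1 + 2/29 = 31/29
1 + 1/(31/29) = 1 + 29/31 = 60/31
1 + 1/(60/31) = 1 + 31/60 = 91/60
2 + 1/(91/60) = 2 + 60/91 = 242/91
4 + 1/(242/91) = 4 + 91/242 = 1059/242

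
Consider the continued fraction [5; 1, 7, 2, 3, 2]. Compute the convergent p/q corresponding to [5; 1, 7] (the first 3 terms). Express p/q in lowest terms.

47/8

a_0 = 5: 5/1
a_1 = 1: 6/1
a_2 = 7: 47/8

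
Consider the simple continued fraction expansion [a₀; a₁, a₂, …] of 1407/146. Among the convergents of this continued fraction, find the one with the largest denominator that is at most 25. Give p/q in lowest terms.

List convergents until the denominator exceeds the bound:
a_0 = 9: 9/1  (≤ bound)
a_1 = 1: 10/1  (≤ bound)
a_2 = 1: 19/2  (≤ bound)
a_3 = 1: 29/3  (≤ bound)
a_4 = 3: 106/11  (≤ bound)
a_5 = 13: 1407/146  (> 25, stop)

106/11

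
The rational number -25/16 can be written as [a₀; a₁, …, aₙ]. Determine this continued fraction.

[-2; 2, 3, 2]

Repeatedly divide and take the remainder:
-25 = -2·16 + 7, so a_0 = -2
16 = 2·7 + 2, so a_1 = 2
7 = 3·2 + 1, so a_2 = 3
2 = 2·1 + 0, so a_3 = 2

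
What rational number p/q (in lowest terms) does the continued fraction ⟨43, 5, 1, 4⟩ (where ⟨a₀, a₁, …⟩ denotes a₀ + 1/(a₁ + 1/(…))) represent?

Start with 4.
1 + 1/(4/1) = 1 + 1/4 = 5/4
5 + 1/(5/4) = 5 + 4/5 = 29/5
43 + 1/(29/5) = 43 + 5/29 = 1252/29

1252/29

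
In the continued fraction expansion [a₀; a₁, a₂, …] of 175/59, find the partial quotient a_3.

175 ÷ 59 → quotient 2, remainder 57
59 ÷ 57 → quotient 1, remainder 2
57 ÷ 2 → quotient 28, remainder 1
2 ÷ 1 → quotient 2, remainder 0

2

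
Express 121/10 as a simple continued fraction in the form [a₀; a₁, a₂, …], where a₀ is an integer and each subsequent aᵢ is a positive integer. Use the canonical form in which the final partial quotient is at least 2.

[12; 10]

Repeatedly divide and take the remainder:
121 = 12·10 + 1, so a_0 = 12
10 = 10·1 + 0, so a_1 = 10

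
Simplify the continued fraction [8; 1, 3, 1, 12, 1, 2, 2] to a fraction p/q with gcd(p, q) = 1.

Start with 2.
2 + 1/(2/1) = 2 + 1/2 = 5/2
1 + 1/(5/2) = 1 + 2/5 = 7/5
12 + 1/(7/5) = 12 + 5/7 = 89/7
1 + 1/(89/7) = 1 + 7/89 = 96/89
3 + 1/(96/89) = 3 + 89/96 = 377/96
1 + 1/(377/96) = 1 + 96/377 = 473/377
8 + 1/(473/377) = 8 + 377/473 = 4161/473

4161/473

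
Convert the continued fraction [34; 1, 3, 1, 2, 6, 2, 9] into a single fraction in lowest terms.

63207/1817

Use the convergent recurrence hₖ = aₖ·hₖ₋₁ + hₖ₋₂ (and likewise for the denominators kₖ):
a_0 = 34: 34/1
a_1 = 1: 35/1
a_2 = 3: 139/4
a_3 = 1: 174/5
a_4 = 2: 487/14
a_5 = 6: 3096/89
a_6 = 2: 6679/192
a_7 = 9: 63207/1817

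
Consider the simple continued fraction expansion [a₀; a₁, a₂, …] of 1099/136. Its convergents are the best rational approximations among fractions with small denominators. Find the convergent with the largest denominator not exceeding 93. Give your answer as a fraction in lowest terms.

List convergents until the denominator exceeds the bound:
a_0 = 8: 8/1  (≤ bound)
a_1 = 12: 97/12  (≤ bound)
a_2 = 2: 202/25  (≤ bound)
a_3 = 1: 299/37  (≤ bound)
a_4 = 3: 1099/136  (> 93, stop)

299/37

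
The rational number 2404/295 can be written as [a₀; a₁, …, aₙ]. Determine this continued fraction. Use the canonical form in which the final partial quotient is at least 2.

[8; 6, 1, 2, 2, 1, 1, 2]

⌊2404/295⌋ = 8, remainder 44
⌊295/44⌋ = 6, remainder 31
⌊44/31⌋ = 1, remainder 13
⌊31/13⌋ = 2, remainder 5
⌊13/5⌋ = 2, remainder 3
⌊5/3⌋ = 1, remainder 2
⌊3/2⌋ = 1, remainder 1
⌊2/1⌋ = 2, remainder 0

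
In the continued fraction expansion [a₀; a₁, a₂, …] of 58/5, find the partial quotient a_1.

1

58 ÷ 5 → quotient 11, remainder 3
5 ÷ 3 → quotient 1, remainder 2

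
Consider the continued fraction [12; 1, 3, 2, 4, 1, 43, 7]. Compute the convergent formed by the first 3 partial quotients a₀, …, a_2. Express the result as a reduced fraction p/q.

Compute successive convergents:
a_0 = 12: 12/1
a_1 = 1: 13/1
a_2 = 3: 51/4

51/4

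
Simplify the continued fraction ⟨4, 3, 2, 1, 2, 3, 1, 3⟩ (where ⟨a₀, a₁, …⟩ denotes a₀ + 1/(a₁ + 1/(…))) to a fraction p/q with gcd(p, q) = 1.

1912/445

Use the convergent recurrence hₖ = aₖ·hₖ₋₁ + hₖ₋₂ (and likewise for the denominators kₖ):
a_0 = 4: 4/1
a_1 = 3: 13/3
a_2 = 2: 30/7
a_3 = 1: 43/10
a_4 = 2: 116/27
a_5 = 3: 391/91
a_6 = 1: 507/118
a_7 = 3: 1912/445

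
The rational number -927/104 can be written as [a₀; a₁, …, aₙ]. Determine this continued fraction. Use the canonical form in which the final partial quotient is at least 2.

-927 = -9·104 + 9, so a_0 = -9
104 = 11·9 + 5, so a_1 = 11
9 = 1·5 + 4, so a_2 = 1
5 = 1·4 + 1, so a_3 = 1
4 = 4·1 + 0, so a_4 = 4

[-9; 11, 1, 1, 4]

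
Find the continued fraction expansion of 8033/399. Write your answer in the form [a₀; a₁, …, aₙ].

8033 ÷ 399 → quotient 20, remainder 53
399 ÷ 53 → quotient 7, remainder 28
53 ÷ 28 → quotient 1, remainder 25
28 ÷ 25 → quotient 1, remainder 3
25 ÷ 3 → quotient 8, remainder 1
3 ÷ 1 → quotient 3, remainder 0

[20; 7, 1, 1, 8, 3]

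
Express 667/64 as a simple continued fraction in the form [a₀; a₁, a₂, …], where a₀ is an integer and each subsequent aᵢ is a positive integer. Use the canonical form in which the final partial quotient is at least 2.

[10; 2, 2, 1, 2, 3]

⌊667/64⌋ = 10, remainder 27
⌊64/27⌋ = 2, remainder 10
⌊27/10⌋ = 2, remainder 7
⌊10/7⌋ = 1, remainder 3
⌊7/3⌋ = 2, remainder 1
⌊3/1⌋ = 3, remainder 0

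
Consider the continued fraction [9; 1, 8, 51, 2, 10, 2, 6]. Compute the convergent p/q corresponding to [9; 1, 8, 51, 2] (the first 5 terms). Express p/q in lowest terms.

Collapse the nested fraction from the inside out:
Start with 2.
51 + 1/(2/1) = 51 + 1/2 = 103/2
8 + 1/(103/2) = 8 + 2/103 = 826/103
1 + 1/(826/103) = 1 + 103/826 = 929/826
9 + 1/(929/826) = 9 + 826/929 = 9187/929

9187/929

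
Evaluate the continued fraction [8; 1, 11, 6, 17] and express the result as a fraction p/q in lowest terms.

Start with 17.
6 + 1/(17/1) = 6 + 1/17 = 103/17
11 + 1/(103/17) = 11 + 17/103 = 1150/103
1 + 1/(1150/103) = 1 + 103/1150 = 1253/1150
8 + 1/(1253/1150) = 8 + 1150/1253 = 11174/1253

11174/1253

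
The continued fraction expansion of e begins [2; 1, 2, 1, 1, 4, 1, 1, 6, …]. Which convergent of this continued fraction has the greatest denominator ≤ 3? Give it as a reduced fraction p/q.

8/3

a_0 = 2: 2/1  (≤ bound)
a_1 = 1: 3/1  (≤ bound)
a_2 = 2: 8/3  (≤ bound)
a_3 = 1: 11/4  (> 3, stop)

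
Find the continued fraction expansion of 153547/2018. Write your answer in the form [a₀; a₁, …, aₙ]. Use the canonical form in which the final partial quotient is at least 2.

⌊153547/2018⌋ = 76, remainder 179
⌊2018/179⌋ = 11, remainder 49
⌊179/49⌋ = 3, remainder 32
⌊49/32⌋ = 1, remainder 17
⌊32/17⌋ = 1, remainder 15
⌊17/15⌋ = 1, remainder 2
⌊15/2⌋ = 7, remainder 1
⌊2/1⌋ = 2, remainder 0

[76; 11, 3, 1, 1, 1, 7, 2]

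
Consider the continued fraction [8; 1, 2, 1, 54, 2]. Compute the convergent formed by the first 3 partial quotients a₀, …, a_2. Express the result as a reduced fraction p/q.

a_0 = 8: 8/1
a_1 = 1: 9/1
a_2 = 2: 26/3

26/3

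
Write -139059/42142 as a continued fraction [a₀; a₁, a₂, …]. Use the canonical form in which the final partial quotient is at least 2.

[-4; 1, 2, 2, 1, 43, 5, 19]

-139059 ÷ 42142 → quotient -4, remainder 29509
42142 ÷ 29509 → quotient 1, remainder 12633
29509 ÷ 12633 → quotient 2, remainder 4243
12633 ÷ 4243 → quotient 2, remainder 4147
4243 ÷ 4147 → quotient 1, remainder 96
4147 ÷ 96 → quotient 43, remainder 19
96 ÷ 19 → quotient 5, remainder 1
19 ÷ 1 → quotient 19, remainder 0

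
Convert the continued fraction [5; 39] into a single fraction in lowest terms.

196/39

a_0 = 5: 5/1
a_1 = 39: 196/39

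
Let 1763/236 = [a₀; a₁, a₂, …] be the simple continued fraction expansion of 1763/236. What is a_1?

2

Repeatedly divide and take the remainder:
1763 ÷ 236 → quotient 7, remainder 111
236 ÷ 111 → quotient 2, remainder 14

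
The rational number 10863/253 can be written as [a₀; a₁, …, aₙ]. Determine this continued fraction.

10863 ÷ 253 → quotient 42, remainder 237
253 ÷ 237 → quotient 1, remainder 16
237 ÷ 16 → quotient 14, remainder 13
16 ÷ 13 → quotient 1, remainder 3
13 ÷ 3 → quotient 4, remainder 1
3 ÷ 1 → quotient 3, remainder 0

[42; 1, 14, 1, 4, 3]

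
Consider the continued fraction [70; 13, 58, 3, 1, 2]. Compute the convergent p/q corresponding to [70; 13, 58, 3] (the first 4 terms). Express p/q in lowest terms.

159635/2278

a_0 = 70: 70/1
a_1 = 13: 911/13
a_2 = 58: 52908/755
a_3 = 3: 159635/2278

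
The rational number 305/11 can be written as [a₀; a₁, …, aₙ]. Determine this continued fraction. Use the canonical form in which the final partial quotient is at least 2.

[27; 1, 2, 1, 2]

305 = 27·11 + 8, so a_0 = 27
11 = 1·8 + 3, so a_1 = 1
8 = 2·3 + 2, so a_2 = 2
3 = 1·2 + 1, so a_3 = 1
2 = 2·1 + 0, so a_4 = 2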